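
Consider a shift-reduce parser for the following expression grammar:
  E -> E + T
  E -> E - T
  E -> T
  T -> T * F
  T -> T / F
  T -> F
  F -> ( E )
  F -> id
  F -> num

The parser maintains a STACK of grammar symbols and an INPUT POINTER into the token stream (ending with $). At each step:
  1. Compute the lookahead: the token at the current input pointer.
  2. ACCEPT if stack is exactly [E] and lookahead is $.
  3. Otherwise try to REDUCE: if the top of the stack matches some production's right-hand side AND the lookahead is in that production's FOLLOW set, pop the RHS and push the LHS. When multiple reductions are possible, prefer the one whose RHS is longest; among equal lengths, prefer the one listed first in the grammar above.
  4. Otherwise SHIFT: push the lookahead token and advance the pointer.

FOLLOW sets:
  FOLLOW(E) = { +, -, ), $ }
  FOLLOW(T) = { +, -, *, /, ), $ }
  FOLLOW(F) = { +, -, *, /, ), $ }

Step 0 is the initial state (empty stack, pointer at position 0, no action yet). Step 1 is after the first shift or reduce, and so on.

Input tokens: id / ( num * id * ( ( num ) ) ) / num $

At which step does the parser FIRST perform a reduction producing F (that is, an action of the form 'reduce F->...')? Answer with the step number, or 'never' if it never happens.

Step 1: shift id. Stack=[id] ptr=1 lookahead=/ remaining=[/ ( num * id * ( ( num ) ) ) / num $]
Step 2: reduce F->id. Stack=[F] ptr=1 lookahead=/ remaining=[/ ( num * id * ( ( num ) ) ) / num $]

Answer: 2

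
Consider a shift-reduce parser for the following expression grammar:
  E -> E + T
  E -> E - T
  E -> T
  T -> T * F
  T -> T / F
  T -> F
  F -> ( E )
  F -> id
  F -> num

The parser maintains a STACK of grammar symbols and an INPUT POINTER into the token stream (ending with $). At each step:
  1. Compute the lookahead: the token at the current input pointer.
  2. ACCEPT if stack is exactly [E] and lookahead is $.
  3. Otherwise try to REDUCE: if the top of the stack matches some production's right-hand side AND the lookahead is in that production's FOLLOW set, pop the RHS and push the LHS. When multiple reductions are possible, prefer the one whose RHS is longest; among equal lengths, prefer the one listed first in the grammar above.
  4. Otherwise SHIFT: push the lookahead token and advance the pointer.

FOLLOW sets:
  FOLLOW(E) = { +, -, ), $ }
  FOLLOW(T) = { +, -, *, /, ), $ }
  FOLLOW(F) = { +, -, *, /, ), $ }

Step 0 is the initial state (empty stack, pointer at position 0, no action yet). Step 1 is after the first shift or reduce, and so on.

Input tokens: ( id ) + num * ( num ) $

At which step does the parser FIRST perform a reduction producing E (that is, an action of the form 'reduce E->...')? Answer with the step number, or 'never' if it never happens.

Answer: 5

Derivation:
Step 1: shift (. Stack=[(] ptr=1 lookahead=id remaining=[id ) + num * ( num ) $]
Step 2: shift id. Stack=[( id] ptr=2 lookahead=) remaining=[) + num * ( num ) $]
Step 3: reduce F->id. Stack=[( F] ptr=2 lookahead=) remaining=[) + num * ( num ) $]
Step 4: reduce T->F. Stack=[( T] ptr=2 lookahead=) remaining=[) + num * ( num ) $]
Step 5: reduce E->T. Stack=[( E] ptr=2 lookahead=) remaining=[) + num * ( num ) $]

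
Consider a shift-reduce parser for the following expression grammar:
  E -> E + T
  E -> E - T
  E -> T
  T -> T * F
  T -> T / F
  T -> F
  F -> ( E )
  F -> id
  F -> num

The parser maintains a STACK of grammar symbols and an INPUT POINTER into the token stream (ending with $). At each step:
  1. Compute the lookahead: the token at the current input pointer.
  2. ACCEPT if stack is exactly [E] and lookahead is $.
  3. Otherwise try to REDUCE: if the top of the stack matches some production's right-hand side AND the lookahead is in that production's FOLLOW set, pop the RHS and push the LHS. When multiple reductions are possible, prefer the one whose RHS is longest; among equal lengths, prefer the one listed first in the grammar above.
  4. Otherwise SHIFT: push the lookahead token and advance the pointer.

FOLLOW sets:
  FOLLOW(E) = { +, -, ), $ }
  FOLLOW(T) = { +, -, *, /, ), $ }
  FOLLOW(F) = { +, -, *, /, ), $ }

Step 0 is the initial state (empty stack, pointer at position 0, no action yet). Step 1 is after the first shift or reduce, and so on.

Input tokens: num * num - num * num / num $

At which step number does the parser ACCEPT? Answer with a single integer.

Step 1: shift num. Stack=[num] ptr=1 lookahead=* remaining=[* num - num * num / num $]
Step 2: reduce F->num. Stack=[F] ptr=1 lookahead=* remaining=[* num - num * num / num $]
Step 3: reduce T->F. Stack=[T] ptr=1 lookahead=* remaining=[* num - num * num / num $]
Step 4: shift *. Stack=[T *] ptr=2 lookahead=num remaining=[num - num * num / num $]
Step 5: shift num. Stack=[T * num] ptr=3 lookahead=- remaining=[- num * num / num $]
Step 6: reduce F->num. Stack=[T * F] ptr=3 lookahead=- remaining=[- num * num / num $]
Step 7: reduce T->T * F. Stack=[T] ptr=3 lookahead=- remaining=[- num * num / num $]
Step 8: reduce E->T. Stack=[E] ptr=3 lookahead=- remaining=[- num * num / num $]
Step 9: shift -. Stack=[E -] ptr=4 lookahead=num remaining=[num * num / num $]
Step 10: shift num. Stack=[E - num] ptr=5 lookahead=* remaining=[* num / num $]
Step 11: reduce F->num. Stack=[E - F] ptr=5 lookahead=* remaining=[* num / num $]
Step 12: reduce T->F. Stack=[E - T] ptr=5 lookahead=* remaining=[* num / num $]
Step 13: shift *. Stack=[E - T *] ptr=6 lookahead=num remaining=[num / num $]
Step 14: shift num. Stack=[E - T * num] ptr=7 lookahead=/ remaining=[/ num $]
Step 15: reduce F->num. Stack=[E - T * F] ptr=7 lookahead=/ remaining=[/ num $]
Step 16: reduce T->T * F. Stack=[E - T] ptr=7 lookahead=/ remaining=[/ num $]
Step 17: shift /. Stack=[E - T /] ptr=8 lookahead=num remaining=[num $]
Step 18: shift num. Stack=[E - T / num] ptr=9 lookahead=$ remaining=[$]
Step 19: reduce F->num. Stack=[E - T / F] ptr=9 lookahead=$ remaining=[$]
Step 20: reduce T->T / F. Stack=[E - T] ptr=9 lookahead=$ remaining=[$]
Step 21: reduce E->E - T. Stack=[E] ptr=9 lookahead=$ remaining=[$]
Step 22: accept. Stack=[E] ptr=9 lookahead=$ remaining=[$]

Answer: 22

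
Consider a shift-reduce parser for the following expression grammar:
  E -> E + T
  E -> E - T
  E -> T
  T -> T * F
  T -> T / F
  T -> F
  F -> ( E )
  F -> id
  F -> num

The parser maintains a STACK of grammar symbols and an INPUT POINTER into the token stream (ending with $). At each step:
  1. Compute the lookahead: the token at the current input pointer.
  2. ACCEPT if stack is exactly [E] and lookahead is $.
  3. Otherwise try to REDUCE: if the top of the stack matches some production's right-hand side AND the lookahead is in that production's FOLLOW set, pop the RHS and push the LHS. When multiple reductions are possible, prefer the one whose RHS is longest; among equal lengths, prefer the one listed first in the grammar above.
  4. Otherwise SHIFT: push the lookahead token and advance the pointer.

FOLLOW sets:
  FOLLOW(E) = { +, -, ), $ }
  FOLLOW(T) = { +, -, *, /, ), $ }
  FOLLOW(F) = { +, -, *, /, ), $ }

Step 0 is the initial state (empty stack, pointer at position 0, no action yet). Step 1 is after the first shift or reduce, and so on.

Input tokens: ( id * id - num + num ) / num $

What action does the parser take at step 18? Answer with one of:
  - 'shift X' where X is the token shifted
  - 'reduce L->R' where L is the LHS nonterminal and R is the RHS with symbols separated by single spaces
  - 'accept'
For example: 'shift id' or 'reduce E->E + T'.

Answer: reduce T->F

Derivation:
Step 1: shift (. Stack=[(] ptr=1 lookahead=id remaining=[id * id - num + num ) / num $]
Step 2: shift id. Stack=[( id] ptr=2 lookahead=* remaining=[* id - num + num ) / num $]
Step 3: reduce F->id. Stack=[( F] ptr=2 lookahead=* remaining=[* id - num + num ) / num $]
Step 4: reduce T->F. Stack=[( T] ptr=2 lookahead=* remaining=[* id - num + num ) / num $]
Step 5: shift *. Stack=[( T *] ptr=3 lookahead=id remaining=[id - num + num ) / num $]
Step 6: shift id. Stack=[( T * id] ptr=4 lookahead=- remaining=[- num + num ) / num $]
Step 7: reduce F->id. Stack=[( T * F] ptr=4 lookahead=- remaining=[- num + num ) / num $]
Step 8: reduce T->T * F. Stack=[( T] ptr=4 lookahead=- remaining=[- num + num ) / num $]
Step 9: reduce E->T. Stack=[( E] ptr=4 lookahead=- remaining=[- num + num ) / num $]
Step 10: shift -. Stack=[( E -] ptr=5 lookahead=num remaining=[num + num ) / num $]
Step 11: shift num. Stack=[( E - num] ptr=6 lookahead=+ remaining=[+ num ) / num $]
Step 12: reduce F->num. Stack=[( E - F] ptr=6 lookahead=+ remaining=[+ num ) / num $]
Step 13: reduce T->F. Stack=[( E - T] ptr=6 lookahead=+ remaining=[+ num ) / num $]
Step 14: reduce E->E - T. Stack=[( E] ptr=6 lookahead=+ remaining=[+ num ) / num $]
Step 15: shift +. Stack=[( E +] ptr=7 lookahead=num remaining=[num ) / num $]
Step 16: shift num. Stack=[( E + num] ptr=8 lookahead=) remaining=[) / num $]
Step 17: reduce F->num. Stack=[( E + F] ptr=8 lookahead=) remaining=[) / num $]
Step 18: reduce T->F. Stack=[( E + T] ptr=8 lookahead=) remaining=[) / num $]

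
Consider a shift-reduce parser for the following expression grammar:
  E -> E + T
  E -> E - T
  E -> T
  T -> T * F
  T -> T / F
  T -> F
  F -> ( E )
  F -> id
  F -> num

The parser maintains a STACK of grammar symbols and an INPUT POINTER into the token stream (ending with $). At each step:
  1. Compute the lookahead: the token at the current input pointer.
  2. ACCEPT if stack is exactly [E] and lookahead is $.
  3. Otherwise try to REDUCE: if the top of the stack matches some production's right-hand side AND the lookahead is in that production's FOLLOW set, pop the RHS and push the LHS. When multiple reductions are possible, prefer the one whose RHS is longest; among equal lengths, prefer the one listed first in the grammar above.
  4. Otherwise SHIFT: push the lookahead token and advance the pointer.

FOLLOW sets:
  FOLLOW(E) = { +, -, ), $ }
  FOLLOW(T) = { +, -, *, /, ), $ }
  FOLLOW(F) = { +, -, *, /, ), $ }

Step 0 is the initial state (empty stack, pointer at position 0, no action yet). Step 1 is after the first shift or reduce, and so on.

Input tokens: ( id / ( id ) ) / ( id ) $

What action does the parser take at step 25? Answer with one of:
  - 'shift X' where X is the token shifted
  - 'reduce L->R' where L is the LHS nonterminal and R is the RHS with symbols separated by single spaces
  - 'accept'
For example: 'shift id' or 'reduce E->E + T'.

Answer: reduce F->( E )

Derivation:
Step 1: shift (. Stack=[(] ptr=1 lookahead=id remaining=[id / ( id ) ) / ( id ) $]
Step 2: shift id. Stack=[( id] ptr=2 lookahead=/ remaining=[/ ( id ) ) / ( id ) $]
Step 3: reduce F->id. Stack=[( F] ptr=2 lookahead=/ remaining=[/ ( id ) ) / ( id ) $]
Step 4: reduce T->F. Stack=[( T] ptr=2 lookahead=/ remaining=[/ ( id ) ) / ( id ) $]
Step 5: shift /. Stack=[( T /] ptr=3 lookahead=( remaining=[( id ) ) / ( id ) $]
Step 6: shift (. Stack=[( T / (] ptr=4 lookahead=id remaining=[id ) ) / ( id ) $]
Step 7: shift id. Stack=[( T / ( id] ptr=5 lookahead=) remaining=[) ) / ( id ) $]
Step 8: reduce F->id. Stack=[( T / ( F] ptr=5 lookahead=) remaining=[) ) / ( id ) $]
Step 9: reduce T->F. Stack=[( T / ( T] ptr=5 lookahead=) remaining=[) ) / ( id ) $]
Step 10: reduce E->T. Stack=[( T / ( E] ptr=5 lookahead=) remaining=[) ) / ( id ) $]
Step 11: shift ). Stack=[( T / ( E )] ptr=6 lookahead=) remaining=[) / ( id ) $]
Step 12: reduce F->( E ). Stack=[( T / F] ptr=6 lookahead=) remaining=[) / ( id ) $]
Step 13: reduce T->T / F. Stack=[( T] ptr=6 lookahead=) remaining=[) / ( id ) $]
Step 14: reduce E->T. Stack=[( E] ptr=6 lookahead=) remaining=[) / ( id ) $]
Step 15: shift ). Stack=[( E )] ptr=7 lookahead=/ remaining=[/ ( id ) $]
Step 16: reduce F->( E ). Stack=[F] ptr=7 lookahead=/ remaining=[/ ( id ) $]
Step 17: reduce T->F. Stack=[T] ptr=7 lookahead=/ remaining=[/ ( id ) $]
Step 18: shift /. Stack=[T /] ptr=8 lookahead=( remaining=[( id ) $]
Step 19: shift (. Stack=[T / (] ptr=9 lookahead=id remaining=[id ) $]
Step 20: shift id. Stack=[T / ( id] ptr=10 lookahead=) remaining=[) $]
Step 21: reduce F->id. Stack=[T / ( F] ptr=10 lookahead=) remaining=[) $]
Step 22: reduce T->F. Stack=[T / ( T] ptr=10 lookahead=) remaining=[) $]
Step 23: reduce E->T. Stack=[T / ( E] ptr=10 lookahead=) remaining=[) $]
Step 24: shift ). Stack=[T / ( E )] ptr=11 lookahead=$ remaining=[$]
Step 25: reduce F->( E ). Stack=[T / F] ptr=11 lookahead=$ remaining=[$]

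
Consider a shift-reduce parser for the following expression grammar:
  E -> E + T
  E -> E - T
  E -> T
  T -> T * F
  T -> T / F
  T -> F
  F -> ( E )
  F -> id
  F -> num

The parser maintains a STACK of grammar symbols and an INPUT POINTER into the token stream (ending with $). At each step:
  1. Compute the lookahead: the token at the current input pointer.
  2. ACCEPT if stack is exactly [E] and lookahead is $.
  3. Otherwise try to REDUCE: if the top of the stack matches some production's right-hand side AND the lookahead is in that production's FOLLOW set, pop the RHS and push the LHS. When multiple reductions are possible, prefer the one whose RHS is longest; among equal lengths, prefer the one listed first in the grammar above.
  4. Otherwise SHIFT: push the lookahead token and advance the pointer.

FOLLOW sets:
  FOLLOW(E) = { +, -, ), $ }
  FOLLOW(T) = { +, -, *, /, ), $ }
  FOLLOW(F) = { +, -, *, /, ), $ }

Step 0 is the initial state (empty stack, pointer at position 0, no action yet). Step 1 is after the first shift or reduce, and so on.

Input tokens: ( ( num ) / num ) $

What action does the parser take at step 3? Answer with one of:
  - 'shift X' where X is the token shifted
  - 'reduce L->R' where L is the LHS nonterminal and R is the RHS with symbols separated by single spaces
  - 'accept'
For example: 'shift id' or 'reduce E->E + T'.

Step 1: shift (. Stack=[(] ptr=1 lookahead=( remaining=[( num ) / num ) $]
Step 2: shift (. Stack=[( (] ptr=2 lookahead=num remaining=[num ) / num ) $]
Step 3: shift num. Stack=[( ( num] ptr=3 lookahead=) remaining=[) / num ) $]

Answer: shift num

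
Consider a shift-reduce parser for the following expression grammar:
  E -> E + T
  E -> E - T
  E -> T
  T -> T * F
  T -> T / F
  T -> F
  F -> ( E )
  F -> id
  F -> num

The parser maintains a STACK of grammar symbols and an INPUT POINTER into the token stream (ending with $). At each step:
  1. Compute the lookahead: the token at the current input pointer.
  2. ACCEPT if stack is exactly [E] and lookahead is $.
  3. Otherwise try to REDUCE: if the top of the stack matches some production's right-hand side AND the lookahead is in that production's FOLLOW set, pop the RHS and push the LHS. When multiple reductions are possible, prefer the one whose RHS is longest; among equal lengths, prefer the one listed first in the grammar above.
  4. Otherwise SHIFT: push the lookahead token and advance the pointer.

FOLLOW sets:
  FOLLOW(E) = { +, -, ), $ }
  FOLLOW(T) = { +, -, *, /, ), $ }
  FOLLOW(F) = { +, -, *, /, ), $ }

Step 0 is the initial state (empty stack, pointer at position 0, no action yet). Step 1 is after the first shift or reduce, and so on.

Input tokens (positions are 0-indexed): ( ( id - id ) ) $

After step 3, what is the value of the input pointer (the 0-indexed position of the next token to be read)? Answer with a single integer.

Step 1: shift (. Stack=[(] ptr=1 lookahead=( remaining=[( id - id ) ) $]
Step 2: shift (. Stack=[( (] ptr=2 lookahead=id remaining=[id - id ) ) $]
Step 3: shift id. Stack=[( ( id] ptr=3 lookahead=- remaining=[- id ) ) $]

Answer: 3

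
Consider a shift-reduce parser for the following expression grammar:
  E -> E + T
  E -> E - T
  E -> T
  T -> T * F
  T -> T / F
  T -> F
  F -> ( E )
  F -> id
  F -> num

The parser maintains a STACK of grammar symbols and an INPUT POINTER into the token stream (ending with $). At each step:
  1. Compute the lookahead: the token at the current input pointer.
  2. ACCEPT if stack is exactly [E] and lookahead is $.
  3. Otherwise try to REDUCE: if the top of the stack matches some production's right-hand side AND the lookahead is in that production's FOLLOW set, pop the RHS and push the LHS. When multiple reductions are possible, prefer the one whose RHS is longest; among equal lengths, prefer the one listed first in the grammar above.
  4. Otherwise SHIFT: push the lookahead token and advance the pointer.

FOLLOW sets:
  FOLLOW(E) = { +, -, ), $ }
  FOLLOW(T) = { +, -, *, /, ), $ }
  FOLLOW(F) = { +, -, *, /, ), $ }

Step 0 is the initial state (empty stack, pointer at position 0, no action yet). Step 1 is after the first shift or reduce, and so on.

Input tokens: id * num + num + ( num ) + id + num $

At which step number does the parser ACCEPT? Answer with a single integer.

Step 1: shift id. Stack=[id] ptr=1 lookahead=* remaining=[* num + num + ( num ) + id + num $]
Step 2: reduce F->id. Stack=[F] ptr=1 lookahead=* remaining=[* num + num + ( num ) + id + num $]
Step 3: reduce T->F. Stack=[T] ptr=1 lookahead=* remaining=[* num + num + ( num ) + id + num $]
Step 4: shift *. Stack=[T *] ptr=2 lookahead=num remaining=[num + num + ( num ) + id + num $]
Step 5: shift num. Stack=[T * num] ptr=3 lookahead=+ remaining=[+ num + ( num ) + id + num $]
Step 6: reduce F->num. Stack=[T * F] ptr=3 lookahead=+ remaining=[+ num + ( num ) + id + num $]
Step 7: reduce T->T * F. Stack=[T] ptr=3 lookahead=+ remaining=[+ num + ( num ) + id + num $]
Step 8: reduce E->T. Stack=[E] ptr=3 lookahead=+ remaining=[+ num + ( num ) + id + num $]
Step 9: shift +. Stack=[E +] ptr=4 lookahead=num remaining=[num + ( num ) + id + num $]
Step 10: shift num. Stack=[E + num] ptr=5 lookahead=+ remaining=[+ ( num ) + id + num $]
Step 11: reduce F->num. Stack=[E + F] ptr=5 lookahead=+ remaining=[+ ( num ) + id + num $]
Step 12: reduce T->F. Stack=[E + T] ptr=5 lookahead=+ remaining=[+ ( num ) + id + num $]
Step 13: reduce E->E + T. Stack=[E] ptr=5 lookahead=+ remaining=[+ ( num ) + id + num $]
Step 14: shift +. Stack=[E +] ptr=6 lookahead=( remaining=[( num ) + id + num $]
Step 15: shift (. Stack=[E + (] ptr=7 lookahead=num remaining=[num ) + id + num $]
Step 16: shift num. Stack=[E + ( num] ptr=8 lookahead=) remaining=[) + id + num $]
Step 17: reduce F->num. Stack=[E + ( F] ptr=8 lookahead=) remaining=[) + id + num $]
Step 18: reduce T->F. Stack=[E + ( T] ptr=8 lookahead=) remaining=[) + id + num $]
Step 19: reduce E->T. Stack=[E + ( E] ptr=8 lookahead=) remaining=[) + id + num $]
Step 20: shift ). Stack=[E + ( E )] ptr=9 lookahead=+ remaining=[+ id + num $]
Step 21: reduce F->( E ). Stack=[E + F] ptr=9 lookahead=+ remaining=[+ id + num $]
Step 22: reduce T->F. Stack=[E + T] ptr=9 lookahead=+ remaining=[+ id + num $]
Step 23: reduce E->E + T. Stack=[E] ptr=9 lookahead=+ remaining=[+ id + num $]
Step 24: shift +. Stack=[E +] ptr=10 lookahead=id remaining=[id + num $]
Step 25: shift id. Stack=[E + id] ptr=11 lookahead=+ remaining=[+ num $]
Step 26: reduce F->id. Stack=[E + F] ptr=11 lookahead=+ remaining=[+ num $]
Step 27: reduce T->F. Stack=[E + T] ptr=11 lookahead=+ remaining=[+ num $]
Step 28: reduce E->E + T. Stack=[E] ptr=11 lookahead=+ remaining=[+ num $]
Step 29: shift +. Stack=[E +] ptr=12 lookahead=num remaining=[num $]
Step 30: shift num. Stack=[E + num] ptr=13 lookahead=$ remaining=[$]
Step 31: reduce F->num. Stack=[E + F] ptr=13 lookahead=$ remaining=[$]
Step 32: reduce T->F. Stack=[E + T] ptr=13 lookahead=$ remaining=[$]
Step 33: reduce E->E + T. Stack=[E] ptr=13 lookahead=$ remaining=[$]
Step 34: accept. Stack=[E] ptr=13 lookahead=$ remaining=[$]

Answer: 34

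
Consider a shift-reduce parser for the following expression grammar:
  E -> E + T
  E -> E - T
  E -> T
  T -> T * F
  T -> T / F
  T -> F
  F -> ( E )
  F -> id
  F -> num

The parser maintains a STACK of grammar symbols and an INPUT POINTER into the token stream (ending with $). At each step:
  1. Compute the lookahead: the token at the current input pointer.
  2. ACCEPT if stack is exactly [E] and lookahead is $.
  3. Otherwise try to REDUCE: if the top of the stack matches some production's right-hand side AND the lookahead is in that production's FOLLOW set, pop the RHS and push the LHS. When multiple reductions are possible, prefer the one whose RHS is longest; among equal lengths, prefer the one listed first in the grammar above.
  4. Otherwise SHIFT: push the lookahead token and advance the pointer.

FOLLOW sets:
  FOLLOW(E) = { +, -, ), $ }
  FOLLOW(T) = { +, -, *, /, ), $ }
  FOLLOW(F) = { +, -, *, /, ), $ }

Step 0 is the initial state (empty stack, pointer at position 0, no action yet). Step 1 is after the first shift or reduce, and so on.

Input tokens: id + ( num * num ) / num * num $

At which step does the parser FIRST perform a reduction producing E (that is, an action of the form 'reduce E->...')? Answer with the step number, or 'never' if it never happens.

Answer: 4

Derivation:
Step 1: shift id. Stack=[id] ptr=1 lookahead=+ remaining=[+ ( num * num ) / num * num $]
Step 2: reduce F->id. Stack=[F] ptr=1 lookahead=+ remaining=[+ ( num * num ) / num * num $]
Step 3: reduce T->F. Stack=[T] ptr=1 lookahead=+ remaining=[+ ( num * num ) / num * num $]
Step 4: reduce E->T. Stack=[E] ptr=1 lookahead=+ remaining=[+ ( num * num ) / num * num $]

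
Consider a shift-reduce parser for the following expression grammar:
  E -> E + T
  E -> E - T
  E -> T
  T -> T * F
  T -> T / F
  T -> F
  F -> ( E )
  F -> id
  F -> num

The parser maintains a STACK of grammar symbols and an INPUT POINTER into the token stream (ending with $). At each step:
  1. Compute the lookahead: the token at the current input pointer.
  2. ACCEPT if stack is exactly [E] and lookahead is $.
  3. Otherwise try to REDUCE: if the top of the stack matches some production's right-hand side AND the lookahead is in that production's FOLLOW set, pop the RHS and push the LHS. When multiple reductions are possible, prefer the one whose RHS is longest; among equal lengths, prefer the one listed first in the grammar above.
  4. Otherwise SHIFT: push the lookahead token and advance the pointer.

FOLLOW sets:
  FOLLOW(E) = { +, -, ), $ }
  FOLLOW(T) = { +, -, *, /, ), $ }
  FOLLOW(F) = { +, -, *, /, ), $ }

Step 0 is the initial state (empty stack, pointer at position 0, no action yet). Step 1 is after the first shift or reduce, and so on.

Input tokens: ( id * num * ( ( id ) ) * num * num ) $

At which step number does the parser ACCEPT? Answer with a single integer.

Step 1: shift (. Stack=[(] ptr=1 lookahead=id remaining=[id * num * ( ( id ) ) * num * num ) $]
Step 2: shift id. Stack=[( id] ptr=2 lookahead=* remaining=[* num * ( ( id ) ) * num * num ) $]
Step 3: reduce F->id. Stack=[( F] ptr=2 lookahead=* remaining=[* num * ( ( id ) ) * num * num ) $]
Step 4: reduce T->F. Stack=[( T] ptr=2 lookahead=* remaining=[* num * ( ( id ) ) * num * num ) $]
Step 5: shift *. Stack=[( T *] ptr=3 lookahead=num remaining=[num * ( ( id ) ) * num * num ) $]
Step 6: shift num. Stack=[( T * num] ptr=4 lookahead=* remaining=[* ( ( id ) ) * num * num ) $]
Step 7: reduce F->num. Stack=[( T * F] ptr=4 lookahead=* remaining=[* ( ( id ) ) * num * num ) $]
Step 8: reduce T->T * F. Stack=[( T] ptr=4 lookahead=* remaining=[* ( ( id ) ) * num * num ) $]
Step 9: shift *. Stack=[( T *] ptr=5 lookahead=( remaining=[( ( id ) ) * num * num ) $]
Step 10: shift (. Stack=[( T * (] ptr=6 lookahead=( remaining=[( id ) ) * num * num ) $]
Step 11: shift (. Stack=[( T * ( (] ptr=7 lookahead=id remaining=[id ) ) * num * num ) $]
Step 12: shift id. Stack=[( T * ( ( id] ptr=8 lookahead=) remaining=[) ) * num * num ) $]
Step 13: reduce F->id. Stack=[( T * ( ( F] ptr=8 lookahead=) remaining=[) ) * num * num ) $]
Step 14: reduce T->F. Stack=[( T * ( ( T] ptr=8 lookahead=) remaining=[) ) * num * num ) $]
Step 15: reduce E->T. Stack=[( T * ( ( E] ptr=8 lookahead=) remaining=[) ) * num * num ) $]
Step 16: shift ). Stack=[( T * ( ( E )] ptr=9 lookahead=) remaining=[) * num * num ) $]
Step 17: reduce F->( E ). Stack=[( T * ( F] ptr=9 lookahead=) remaining=[) * num * num ) $]
Step 18: reduce T->F. Stack=[( T * ( T] ptr=9 lookahead=) remaining=[) * num * num ) $]
Step 19: reduce E->T. Stack=[( T * ( E] ptr=9 lookahead=) remaining=[) * num * num ) $]
Step 20: shift ). Stack=[( T * ( E )] ptr=10 lookahead=* remaining=[* num * num ) $]
Step 21: reduce F->( E ). Stack=[( T * F] ptr=10 lookahead=* remaining=[* num * num ) $]
Step 22: reduce T->T * F. Stack=[( T] ptr=10 lookahead=* remaining=[* num * num ) $]
Step 23: shift *. Stack=[( T *] ptr=11 lookahead=num remaining=[num * num ) $]
Step 24: shift num. Stack=[( T * num] ptr=12 lookahead=* remaining=[* num ) $]
Step 25: reduce F->num. Stack=[( T * F] ptr=12 lookahead=* remaining=[* num ) $]
Step 26: reduce T->T * F. Stack=[( T] ptr=12 lookahead=* remaining=[* num ) $]
Step 27: shift *. Stack=[( T *] ptr=13 lookahead=num remaining=[num ) $]
Step 28: shift num. Stack=[( T * num] ptr=14 lookahead=) remaining=[) $]
Step 29: reduce F->num. Stack=[( T * F] ptr=14 lookahead=) remaining=[) $]
Step 30: reduce T->T * F. Stack=[( T] ptr=14 lookahead=) remaining=[) $]
Step 31: reduce E->T. Stack=[( E] ptr=14 lookahead=) remaining=[) $]
Step 32: shift ). Stack=[( E )] ptr=15 lookahead=$ remaining=[$]
Step 33: reduce F->( E ). Stack=[F] ptr=15 lookahead=$ remaining=[$]
Step 34: reduce T->F. Stack=[T] ptr=15 lookahead=$ remaining=[$]
Step 35: reduce E->T. Stack=[E] ptr=15 lookahead=$ remaining=[$]
Step 36: accept. Stack=[E] ptr=15 lookahead=$ remaining=[$]

Answer: 36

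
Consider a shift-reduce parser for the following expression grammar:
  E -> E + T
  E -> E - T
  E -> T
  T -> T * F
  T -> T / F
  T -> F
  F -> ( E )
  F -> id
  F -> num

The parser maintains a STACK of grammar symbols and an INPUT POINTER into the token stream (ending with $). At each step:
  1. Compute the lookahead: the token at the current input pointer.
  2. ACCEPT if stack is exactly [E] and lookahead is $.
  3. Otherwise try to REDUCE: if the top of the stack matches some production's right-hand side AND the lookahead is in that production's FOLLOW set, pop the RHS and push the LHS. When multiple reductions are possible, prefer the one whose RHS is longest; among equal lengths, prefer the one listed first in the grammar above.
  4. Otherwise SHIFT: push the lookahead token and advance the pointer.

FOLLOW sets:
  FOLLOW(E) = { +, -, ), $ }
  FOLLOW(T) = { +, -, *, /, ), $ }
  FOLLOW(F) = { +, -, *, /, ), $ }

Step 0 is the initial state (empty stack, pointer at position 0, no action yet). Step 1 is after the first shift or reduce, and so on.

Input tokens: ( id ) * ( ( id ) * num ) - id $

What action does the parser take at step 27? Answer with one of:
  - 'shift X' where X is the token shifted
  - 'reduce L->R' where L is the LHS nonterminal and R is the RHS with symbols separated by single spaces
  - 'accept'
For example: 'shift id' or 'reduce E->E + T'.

Answer: reduce E->T

Derivation:
Step 1: shift (. Stack=[(] ptr=1 lookahead=id remaining=[id ) * ( ( id ) * num ) - id $]
Step 2: shift id. Stack=[( id] ptr=2 lookahead=) remaining=[) * ( ( id ) * num ) - id $]
Step 3: reduce F->id. Stack=[( F] ptr=2 lookahead=) remaining=[) * ( ( id ) * num ) - id $]
Step 4: reduce T->F. Stack=[( T] ptr=2 lookahead=) remaining=[) * ( ( id ) * num ) - id $]
Step 5: reduce E->T. Stack=[( E] ptr=2 lookahead=) remaining=[) * ( ( id ) * num ) - id $]
Step 6: shift ). Stack=[( E )] ptr=3 lookahead=* remaining=[* ( ( id ) * num ) - id $]
Step 7: reduce F->( E ). Stack=[F] ptr=3 lookahead=* remaining=[* ( ( id ) * num ) - id $]
Step 8: reduce T->F. Stack=[T] ptr=3 lookahead=* remaining=[* ( ( id ) * num ) - id $]
Step 9: shift *. Stack=[T *] ptr=4 lookahead=( remaining=[( ( id ) * num ) - id $]
Step 10: shift (. Stack=[T * (] ptr=5 lookahead=( remaining=[( id ) * num ) - id $]
Step 11: shift (. Stack=[T * ( (] ptr=6 lookahead=id remaining=[id ) * num ) - id $]
Step 12: shift id. Stack=[T * ( ( id] ptr=7 lookahead=) remaining=[) * num ) - id $]
Step 13: reduce F->id. Stack=[T * ( ( F] ptr=7 lookahead=) remaining=[) * num ) - id $]
Step 14: reduce T->F. Stack=[T * ( ( T] ptr=7 lookahead=) remaining=[) * num ) - id $]
Step 15: reduce E->T. Stack=[T * ( ( E] ptr=7 lookahead=) remaining=[) * num ) - id $]
Step 16: shift ). Stack=[T * ( ( E )] ptr=8 lookahead=* remaining=[* num ) - id $]
Step 17: reduce F->( E ). Stack=[T * ( F] ptr=8 lookahead=* remaining=[* num ) - id $]
Step 18: reduce T->F. Stack=[T * ( T] ptr=8 lookahead=* remaining=[* num ) - id $]
Step 19: shift *. Stack=[T * ( T *] ptr=9 lookahead=num remaining=[num ) - id $]
Step 20: shift num. Stack=[T * ( T * num] ptr=10 lookahead=) remaining=[) - id $]
Step 21: reduce F->num. Stack=[T * ( T * F] ptr=10 lookahead=) remaining=[) - id $]
Step 22: reduce T->T * F. Stack=[T * ( T] ptr=10 lookahead=) remaining=[) - id $]
Step 23: reduce E->T. Stack=[T * ( E] ptr=10 lookahead=) remaining=[) - id $]
Step 24: shift ). Stack=[T * ( E )] ptr=11 lookahead=- remaining=[- id $]
Step 25: reduce F->( E ). Stack=[T * F] ptr=11 lookahead=- remaining=[- id $]
Step 26: reduce T->T * F. Stack=[T] ptr=11 lookahead=- remaining=[- id $]
Step 27: reduce E->T. Stack=[E] ptr=11 lookahead=- remaining=[- id $]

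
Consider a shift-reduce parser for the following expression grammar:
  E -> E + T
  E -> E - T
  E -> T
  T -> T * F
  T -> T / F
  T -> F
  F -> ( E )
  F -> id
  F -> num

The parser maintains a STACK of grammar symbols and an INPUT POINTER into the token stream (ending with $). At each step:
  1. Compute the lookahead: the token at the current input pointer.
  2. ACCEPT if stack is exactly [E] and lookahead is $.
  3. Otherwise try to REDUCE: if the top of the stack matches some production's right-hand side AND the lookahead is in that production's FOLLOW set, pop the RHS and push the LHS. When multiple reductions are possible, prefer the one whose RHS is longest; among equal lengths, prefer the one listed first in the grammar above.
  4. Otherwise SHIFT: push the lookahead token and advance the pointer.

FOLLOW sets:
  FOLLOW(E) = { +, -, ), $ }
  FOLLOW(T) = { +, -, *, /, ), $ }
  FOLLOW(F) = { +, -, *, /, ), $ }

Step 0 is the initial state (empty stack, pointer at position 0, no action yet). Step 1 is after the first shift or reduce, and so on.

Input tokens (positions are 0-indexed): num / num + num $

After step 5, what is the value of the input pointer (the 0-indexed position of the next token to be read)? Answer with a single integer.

Step 1: shift num. Stack=[num] ptr=1 lookahead=/ remaining=[/ num + num $]
Step 2: reduce F->num. Stack=[F] ptr=1 lookahead=/ remaining=[/ num + num $]
Step 3: reduce T->F. Stack=[T] ptr=1 lookahead=/ remaining=[/ num + num $]
Step 4: shift /. Stack=[T /] ptr=2 lookahead=num remaining=[num + num $]
Step 5: shift num. Stack=[T / num] ptr=3 lookahead=+ remaining=[+ num $]

Answer: 3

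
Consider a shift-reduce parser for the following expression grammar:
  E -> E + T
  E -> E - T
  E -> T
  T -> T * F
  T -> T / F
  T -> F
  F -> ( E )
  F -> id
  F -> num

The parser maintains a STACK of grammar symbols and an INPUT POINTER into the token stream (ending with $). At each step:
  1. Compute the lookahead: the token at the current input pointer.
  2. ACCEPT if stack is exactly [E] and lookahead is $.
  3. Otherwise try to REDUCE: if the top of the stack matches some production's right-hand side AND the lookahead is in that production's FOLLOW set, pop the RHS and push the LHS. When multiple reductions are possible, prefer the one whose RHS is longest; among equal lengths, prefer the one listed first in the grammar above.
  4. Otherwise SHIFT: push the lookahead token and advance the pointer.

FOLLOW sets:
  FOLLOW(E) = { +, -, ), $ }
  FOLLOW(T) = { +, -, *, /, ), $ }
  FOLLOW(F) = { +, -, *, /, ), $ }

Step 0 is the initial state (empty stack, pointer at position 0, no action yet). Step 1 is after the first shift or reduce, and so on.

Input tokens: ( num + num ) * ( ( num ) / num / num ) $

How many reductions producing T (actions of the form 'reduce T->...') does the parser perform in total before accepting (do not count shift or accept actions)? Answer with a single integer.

Step 1: shift (. Stack=[(] ptr=1 lookahead=num remaining=[num + num ) * ( ( num ) / num / num ) $]
Step 2: shift num. Stack=[( num] ptr=2 lookahead=+ remaining=[+ num ) * ( ( num ) / num / num ) $]
Step 3: reduce F->num. Stack=[( F] ptr=2 lookahead=+ remaining=[+ num ) * ( ( num ) / num / num ) $]
Step 4: reduce T->F. Stack=[( T] ptr=2 lookahead=+ remaining=[+ num ) * ( ( num ) / num / num ) $]
Step 5: reduce E->T. Stack=[( E] ptr=2 lookahead=+ remaining=[+ num ) * ( ( num ) / num / num ) $]
Step 6: shift +. Stack=[( E +] ptr=3 lookahead=num remaining=[num ) * ( ( num ) / num / num ) $]
Step 7: shift num. Stack=[( E + num] ptr=4 lookahead=) remaining=[) * ( ( num ) / num / num ) $]
Step 8: reduce F->num. Stack=[( E + F] ptr=4 lookahead=) remaining=[) * ( ( num ) / num / num ) $]
Step 9: reduce T->F. Stack=[( E + T] ptr=4 lookahead=) remaining=[) * ( ( num ) / num / num ) $]
Step 10: reduce E->E + T. Stack=[( E] ptr=4 lookahead=) remaining=[) * ( ( num ) / num / num ) $]
Step 11: shift ). Stack=[( E )] ptr=5 lookahead=* remaining=[* ( ( num ) / num / num ) $]
Step 12: reduce F->( E ). Stack=[F] ptr=5 lookahead=* remaining=[* ( ( num ) / num / num ) $]
Step 13: reduce T->F. Stack=[T] ptr=5 lookahead=* remaining=[* ( ( num ) / num / num ) $]
Step 14: shift *. Stack=[T *] ptr=6 lookahead=( remaining=[( ( num ) / num / num ) $]
Step 15: shift (. Stack=[T * (] ptr=7 lookahead=( remaining=[( num ) / num / num ) $]
Step 16: shift (. Stack=[T * ( (] ptr=8 lookahead=num remaining=[num ) / num / num ) $]
Step 17: shift num. Stack=[T * ( ( num] ptr=9 lookahead=) remaining=[) / num / num ) $]
Step 18: reduce F->num. Stack=[T * ( ( F] ptr=9 lookahead=) remaining=[) / num / num ) $]
Step 19: reduce T->F. Stack=[T * ( ( T] ptr=9 lookahead=) remaining=[) / num / num ) $]
Step 20: reduce E->T. Stack=[T * ( ( E] ptr=9 lookahead=) remaining=[) / num / num ) $]
Step 21: shift ). Stack=[T * ( ( E )] ptr=10 lookahead=/ remaining=[/ num / num ) $]
Step 22: reduce F->( E ). Stack=[T * ( F] ptr=10 lookahead=/ remaining=[/ num / num ) $]
Step 23: reduce T->F. Stack=[T * ( T] ptr=10 lookahead=/ remaining=[/ num / num ) $]
Step 24: shift /. Stack=[T * ( T /] ptr=11 lookahead=num remaining=[num / num ) $]
Step 25: shift num. Stack=[T * ( T / num] ptr=12 lookahead=/ remaining=[/ num ) $]
Step 26: reduce F->num. Stack=[T * ( T / F] ptr=12 lookahead=/ remaining=[/ num ) $]
Step 27: reduce T->T / F. Stack=[T * ( T] ptr=12 lookahead=/ remaining=[/ num ) $]
Step 28: shift /. Stack=[T * ( T /] ptr=13 lookahead=num remaining=[num ) $]
Step 29: shift num. Stack=[T * ( T / num] ptr=14 lookahead=) remaining=[) $]
Step 30: reduce F->num. Stack=[T * ( T / F] ptr=14 lookahead=) remaining=[) $]
Step 31: reduce T->T / F. Stack=[T * ( T] ptr=14 lookahead=) remaining=[) $]
Step 32: reduce E->T. Stack=[T * ( E] ptr=14 lookahead=) remaining=[) $]
Step 33: shift ). Stack=[T * ( E )] ptr=15 lookahead=$ remaining=[$]
Step 34: reduce F->( E ). Stack=[T * F] ptr=15 lookahead=$ remaining=[$]
Step 35: reduce T->T * F. Stack=[T] ptr=15 lookahead=$ remaining=[$]
Step 36: reduce E->T. Stack=[E] ptr=15 lookahead=$ remaining=[$]
Step 37: accept. Stack=[E] ptr=15 lookahead=$ remaining=[$]

Answer: 8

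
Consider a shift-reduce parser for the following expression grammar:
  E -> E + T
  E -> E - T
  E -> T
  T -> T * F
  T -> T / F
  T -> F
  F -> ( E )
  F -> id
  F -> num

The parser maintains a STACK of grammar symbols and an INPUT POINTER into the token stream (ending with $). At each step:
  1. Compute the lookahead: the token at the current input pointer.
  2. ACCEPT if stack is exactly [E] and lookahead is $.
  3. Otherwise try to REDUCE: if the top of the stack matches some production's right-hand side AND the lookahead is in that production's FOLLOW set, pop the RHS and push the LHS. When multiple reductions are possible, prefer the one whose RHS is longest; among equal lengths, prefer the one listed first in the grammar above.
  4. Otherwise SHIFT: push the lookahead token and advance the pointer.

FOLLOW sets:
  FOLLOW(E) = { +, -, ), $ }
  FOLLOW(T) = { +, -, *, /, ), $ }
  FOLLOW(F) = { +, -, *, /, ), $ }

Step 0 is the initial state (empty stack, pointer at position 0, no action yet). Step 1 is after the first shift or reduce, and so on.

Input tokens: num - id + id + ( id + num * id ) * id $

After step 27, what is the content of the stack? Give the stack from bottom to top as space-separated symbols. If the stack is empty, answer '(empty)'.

Answer: E + ( E + T * F

Derivation:
Step 1: shift num. Stack=[num] ptr=1 lookahead=- remaining=[- id + id + ( id + num * id ) * id $]
Step 2: reduce F->num. Stack=[F] ptr=1 lookahead=- remaining=[- id + id + ( id + num * id ) * id $]
Step 3: reduce T->F. Stack=[T] ptr=1 lookahead=- remaining=[- id + id + ( id + num * id ) * id $]
Step 4: reduce E->T. Stack=[E] ptr=1 lookahead=- remaining=[- id + id + ( id + num * id ) * id $]
Step 5: shift -. Stack=[E -] ptr=2 lookahead=id remaining=[id + id + ( id + num * id ) * id $]
Step 6: shift id. Stack=[E - id] ptr=3 lookahead=+ remaining=[+ id + ( id + num * id ) * id $]
Step 7: reduce F->id. Stack=[E - F] ptr=3 lookahead=+ remaining=[+ id + ( id + num * id ) * id $]
Step 8: reduce T->F. Stack=[E - T] ptr=3 lookahead=+ remaining=[+ id + ( id + num * id ) * id $]
Step 9: reduce E->E - T. Stack=[E] ptr=3 lookahead=+ remaining=[+ id + ( id + num * id ) * id $]
Step 10: shift +. Stack=[E +] ptr=4 lookahead=id remaining=[id + ( id + num * id ) * id $]
Step 11: shift id. Stack=[E + id] ptr=5 lookahead=+ remaining=[+ ( id + num * id ) * id $]
Step 12: reduce F->id. Stack=[E + F] ptr=5 lookahead=+ remaining=[+ ( id + num * id ) * id $]
Step 13: reduce T->F. Stack=[E + T] ptr=5 lookahead=+ remaining=[+ ( id + num * id ) * id $]
Step 14: reduce E->E + T. Stack=[E] ptr=5 lookahead=+ remaining=[+ ( id + num * id ) * id $]
Step 15: shift +. Stack=[E +] ptr=6 lookahead=( remaining=[( id + num * id ) * id $]
Step 16: shift (. Stack=[E + (] ptr=7 lookahead=id remaining=[id + num * id ) * id $]
Step 17: shift id. Stack=[E + ( id] ptr=8 lookahead=+ remaining=[+ num * id ) * id $]
Step 18: reduce F->id. Stack=[E + ( F] ptr=8 lookahead=+ remaining=[+ num * id ) * id $]
Step 19: reduce T->F. Stack=[E + ( T] ptr=8 lookahead=+ remaining=[+ num * id ) * id $]
Step 20: reduce E->T. Stack=[E + ( E] ptr=8 lookahead=+ remaining=[+ num * id ) * id $]
Step 21: shift +. Stack=[E + ( E +] ptr=9 lookahead=num remaining=[num * id ) * id $]
Step 22: shift num. Stack=[E + ( E + num] ptr=10 lookahead=* remaining=[* id ) * id $]
Step 23: reduce F->num. Stack=[E + ( E + F] ptr=10 lookahead=* remaining=[* id ) * id $]
Step 24: reduce T->F. Stack=[E + ( E + T] ptr=10 lookahead=* remaining=[* id ) * id $]
Step 25: shift *. Stack=[E + ( E + T *] ptr=11 lookahead=id remaining=[id ) * id $]
Step 26: shift id. Stack=[E + ( E + T * id] ptr=12 lookahead=) remaining=[) * id $]
Step 27: reduce F->id. Stack=[E + ( E + T * F] ptr=12 lookahead=) remaining=[) * id $]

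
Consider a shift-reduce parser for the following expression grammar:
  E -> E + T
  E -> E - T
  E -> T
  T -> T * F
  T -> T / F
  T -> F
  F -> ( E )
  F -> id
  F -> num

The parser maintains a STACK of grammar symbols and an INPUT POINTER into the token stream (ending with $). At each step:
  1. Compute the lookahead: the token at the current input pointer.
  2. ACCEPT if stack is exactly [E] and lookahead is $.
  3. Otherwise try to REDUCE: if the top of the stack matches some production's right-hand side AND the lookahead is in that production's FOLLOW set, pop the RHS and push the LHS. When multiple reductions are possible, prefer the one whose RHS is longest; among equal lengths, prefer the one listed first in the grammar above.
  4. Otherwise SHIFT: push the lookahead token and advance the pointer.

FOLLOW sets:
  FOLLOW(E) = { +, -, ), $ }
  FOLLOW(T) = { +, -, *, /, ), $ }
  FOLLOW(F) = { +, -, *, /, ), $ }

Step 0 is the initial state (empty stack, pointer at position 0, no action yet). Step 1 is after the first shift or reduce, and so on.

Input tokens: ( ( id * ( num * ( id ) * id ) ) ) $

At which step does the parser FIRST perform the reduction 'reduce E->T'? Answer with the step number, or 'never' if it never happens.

Answer: 16

Derivation:
Step 1: shift (. Stack=[(] ptr=1 lookahead=( remaining=[( id * ( num * ( id ) * id ) ) ) $]
Step 2: shift (. Stack=[( (] ptr=2 lookahead=id remaining=[id * ( num * ( id ) * id ) ) ) $]
Step 3: shift id. Stack=[( ( id] ptr=3 lookahead=* remaining=[* ( num * ( id ) * id ) ) ) $]
Step 4: reduce F->id. Stack=[( ( F] ptr=3 lookahead=* remaining=[* ( num * ( id ) * id ) ) ) $]
Step 5: reduce T->F. Stack=[( ( T] ptr=3 lookahead=* remaining=[* ( num * ( id ) * id ) ) ) $]
Step 6: shift *. Stack=[( ( T *] ptr=4 lookahead=( remaining=[( num * ( id ) * id ) ) ) $]
Step 7: shift (. Stack=[( ( T * (] ptr=5 lookahead=num remaining=[num * ( id ) * id ) ) ) $]
Step 8: shift num. Stack=[( ( T * ( num] ptr=6 lookahead=* remaining=[* ( id ) * id ) ) ) $]
Step 9: reduce F->num. Stack=[( ( T * ( F] ptr=6 lookahead=* remaining=[* ( id ) * id ) ) ) $]
Step 10: reduce T->F. Stack=[( ( T * ( T] ptr=6 lookahead=* remaining=[* ( id ) * id ) ) ) $]
Step 11: shift *. Stack=[( ( T * ( T *] ptr=7 lookahead=( remaining=[( id ) * id ) ) ) $]
Step 12: shift (. Stack=[( ( T * ( T * (] ptr=8 lookahead=id remaining=[id ) * id ) ) ) $]
Step 13: shift id. Stack=[( ( T * ( T * ( id] ptr=9 lookahead=) remaining=[) * id ) ) ) $]
Step 14: reduce F->id. Stack=[( ( T * ( T * ( F] ptr=9 lookahead=) remaining=[) * id ) ) ) $]
Step 15: reduce T->F. Stack=[( ( T * ( T * ( T] ptr=9 lookahead=) remaining=[) * id ) ) ) $]
Step 16: reduce E->T. Stack=[( ( T * ( T * ( E] ptr=9 lookahead=) remaining=[) * id ) ) ) $]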